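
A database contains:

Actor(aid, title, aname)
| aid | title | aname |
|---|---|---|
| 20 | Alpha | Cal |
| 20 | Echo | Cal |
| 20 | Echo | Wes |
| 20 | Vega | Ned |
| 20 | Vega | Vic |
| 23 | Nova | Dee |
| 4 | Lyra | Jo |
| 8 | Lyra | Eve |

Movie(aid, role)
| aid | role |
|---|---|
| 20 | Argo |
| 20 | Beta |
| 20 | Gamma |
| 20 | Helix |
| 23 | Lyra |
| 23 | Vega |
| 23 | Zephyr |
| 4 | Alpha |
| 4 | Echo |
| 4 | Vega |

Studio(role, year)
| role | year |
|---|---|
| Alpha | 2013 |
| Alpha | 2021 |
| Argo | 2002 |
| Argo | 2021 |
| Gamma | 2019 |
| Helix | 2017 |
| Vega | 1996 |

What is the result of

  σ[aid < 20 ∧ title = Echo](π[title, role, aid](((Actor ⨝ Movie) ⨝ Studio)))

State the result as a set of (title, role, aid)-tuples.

{}

Joining Actor and Movie on aid yields {(20, Alpha, Cal, Argo), (20, Alpha, Cal, Beta), (20, Alpha, Cal, Gamma), (20, Alpha, Cal, Helix), (20, Echo, Cal, Argo), (20, Echo, Cal, Beta), (20, Echo, Cal, Gamma), (20, Echo, Cal, Helix), (20, Echo, Wes, Argo), (20, Echo, Wes, Beta), (20, Echo, Wes, Gamma), (20, Echo, Wes, Helix), (20, Vega, Ned, Argo), (20, Vega, Ned, Beta), (20, Vega, Ned, Gamma), (20, Vega, Ned, Helix), (20, Vega, Vic, Argo), (20, Vega, Vic, Beta), (20, Vega, Vic, Gamma), (20, Vega, Vic, Helix), (23, Nova, Dee, Lyra), (23, Nova, Dee, Vega), (23, Nova, Dee, Zephyr), (4, Lyra, Jo, Alpha), (4, Lyra, Jo, Echo), (4, Lyra, Jo, Vega)}.
Joining (Actor ⨝ Movie) and Studio on role yields {(20, Alpha, Cal, Argo, 2002), (20, Alpha, Cal, Argo, 2021), (20, Alpha, Cal, Gamma, 2019), (20, Alpha, Cal, Helix, 2017), (20, Echo, Cal, Argo, 2002), (20, Echo, Cal, Argo, 2021), (20, Echo, Cal, Gamma, 2019), (20, Echo, Cal, Helix, 2017), (20, Echo, Wes, Argo, 2002), (20, Echo, Wes, Argo, 2021), (20, Echo, Wes, Gamma, 2019), (20, Echo, Wes, Helix, 2017), (20, Vega, Ned, Argo, 2002), (20, Vega, Ned, Argo, 2021), (20, Vega, Ned, Gamma, 2019), (20, Vega, Ned, Helix, 2017), (20, Vega, Vic, Argo, 2002), (20, Vega, Vic, Argo, 2021), (20, Vega, Vic, Gamma, 2019), (20, Vega, Vic, Helix, 2017), (23, Nova, Dee, Vega, 1996), (4, Lyra, Jo, Alpha, 2013), (4, Lyra, Jo, Alpha, 2021), (4, Lyra, Jo, Vega, 1996)}.
Projecting to title, role, aid (12 duplicate(s) eliminated): {(Alpha, Argo, 20), (Alpha, Gamma, 20), (Alpha, Helix, 20), (Echo, Argo, 20), (Echo, Gamma, 20), (Echo, Helix, 20), (Lyra, Alpha, 4), (Lyra, Vega, 4), (Nova, Vega, 23), (Vega, Argo, 20), (Vega, Gamma, 20), (Vega, Helix, 20)}
Apply σ_{aid < 20 ∧ title = Echo}; surviving tuples: {}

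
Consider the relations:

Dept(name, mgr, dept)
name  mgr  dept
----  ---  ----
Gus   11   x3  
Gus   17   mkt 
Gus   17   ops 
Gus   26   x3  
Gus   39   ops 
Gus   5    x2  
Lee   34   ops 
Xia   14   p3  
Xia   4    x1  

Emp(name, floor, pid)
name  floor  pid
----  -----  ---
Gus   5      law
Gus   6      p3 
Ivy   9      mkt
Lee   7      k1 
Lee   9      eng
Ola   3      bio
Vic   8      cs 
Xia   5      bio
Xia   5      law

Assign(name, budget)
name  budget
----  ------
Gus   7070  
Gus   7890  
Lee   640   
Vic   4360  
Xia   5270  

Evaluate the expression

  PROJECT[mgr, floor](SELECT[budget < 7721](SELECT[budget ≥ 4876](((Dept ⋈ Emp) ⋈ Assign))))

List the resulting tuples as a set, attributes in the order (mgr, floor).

{(11, 5), (11, 6), (14, 5), (17, 5), (17, 6), (26, 5), (26, 6), (39, 5), (39, 6), (4, 5), (5, 5), (5, 6)}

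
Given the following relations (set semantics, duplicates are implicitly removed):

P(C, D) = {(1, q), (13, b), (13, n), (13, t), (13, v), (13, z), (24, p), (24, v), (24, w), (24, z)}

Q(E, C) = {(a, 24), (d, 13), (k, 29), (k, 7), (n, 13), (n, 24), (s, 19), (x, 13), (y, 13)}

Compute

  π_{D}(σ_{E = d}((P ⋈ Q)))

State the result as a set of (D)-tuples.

{b, n, t, v, z}

P ⋈ Q (natural join on C): {(13, b, d), (13, b, n), (13, b, x), (13, b, y), (13, n, d), (13, n, n), (13, n, x), (13, n, y), (13, t, d), (13, t, n), (13, t, x), (13, t, y), (13, v, d), (13, v, n), (13, v, x), (13, v, y), (13, z, d), (13, z, n), (13, z, x), (13, z, y), (24, p, a), (24, p, n), (24, v, a), (24, v, n), (24, w, a), (24, w, n), (24, z, a), (24, z, n)}
Filtering on E = d leaves {(13, b, d), (13, n, d), (13, t, d), (13, v, d), (13, z, d)}.
Keep only column(s) D: {b, n, t, v, z}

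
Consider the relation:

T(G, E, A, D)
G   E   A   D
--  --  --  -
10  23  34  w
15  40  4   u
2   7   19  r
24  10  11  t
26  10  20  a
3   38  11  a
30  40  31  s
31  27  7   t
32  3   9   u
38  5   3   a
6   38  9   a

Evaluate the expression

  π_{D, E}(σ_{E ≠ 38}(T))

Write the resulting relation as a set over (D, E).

Filtering on E ≠ 38 leaves {(10, 23, 34, w), (15, 40, 4, u), (2, 7, 19, r), (24, 10, 11, t), (26, 10, 20, a), (30, 40, 31, s), (31, 27, 7, t), (32, 3, 9, u), (38, 5, 3, a)}.
π_{D, E} gives {(a, 10), (a, 5), (r, 7), (s, 40), (t, 10), (t, 27), (u, 3), (u, 40), (w, 23)}.

{(a, 10), (a, 5), (r, 7), (s, 40), (t, 10), (t, 27), (u, 3), (u, 40), (w, 23)}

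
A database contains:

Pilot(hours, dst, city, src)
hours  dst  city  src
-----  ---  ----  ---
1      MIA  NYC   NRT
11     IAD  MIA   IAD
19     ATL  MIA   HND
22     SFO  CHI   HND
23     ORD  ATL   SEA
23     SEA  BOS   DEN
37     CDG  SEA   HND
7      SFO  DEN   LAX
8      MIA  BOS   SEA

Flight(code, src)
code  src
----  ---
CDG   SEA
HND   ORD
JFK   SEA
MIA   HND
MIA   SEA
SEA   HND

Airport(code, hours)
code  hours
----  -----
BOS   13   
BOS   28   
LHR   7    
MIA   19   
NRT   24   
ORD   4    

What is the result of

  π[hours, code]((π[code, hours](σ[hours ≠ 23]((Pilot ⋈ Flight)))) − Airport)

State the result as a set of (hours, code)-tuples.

Joining Pilot and Flight on src yields {(19, ATL, MIA, HND, MIA), (19, ATL, MIA, HND, SEA), (22, SFO, CHI, HND, MIA), (22, SFO, CHI, HND, SEA), (23, ORD, ATL, SEA, CDG), (23, ORD, ATL, SEA, JFK), (23, ORD, ATL, SEA, MIA), (37, CDG, SEA, HND, MIA), (37, CDG, SEA, HND, SEA), (8, MIA, BOS, SEA, CDG), (8, MIA, BOS, SEA, JFK), (8, MIA, BOS, SEA, MIA)}.
σ[hours ≠ 23]: keep tuples satisfying hours ≠ 23 → {(19, ATL, MIA, HND, MIA), (19, ATL, MIA, HND, SEA), (22, SFO, CHI, HND, MIA), (22, SFO, CHI, HND, SEA), (37, CDG, SEA, HND, MIA), (37, CDG, SEA, HND, SEA), (8, MIA, BOS, SEA, CDG), (8, MIA, BOS, SEA, JFK), (8, MIA, BOS, SEA, MIA)}
Projecting to code, hours: {(CDG, 8), (JFK, 8), (MIA, 19), (MIA, 22), (MIA, 37), (MIA, 8), (SEA, 19), (SEA, 22), (SEA, 37)}
Difference: {(CDG, 8), (JFK, 8), (MIA, 19), (MIA, 22), (MIA, 37), (MIA, 8), (SEA, 19), (SEA, 22), (SEA, 37)} with {(BOS, 13), (BOS, 28), (LHR, 7), (MIA, 19), (NRT, 24), (ORD, 4)} → {(CDG, 8), (JFK, 8), (MIA, 22), (MIA, 37), (MIA, 8), (SEA, 19), (SEA, 22), (SEA, 37)}
Projecting to hours, code: {(19, SEA), (22, MIA), (22, SEA), (37, MIA), (37, SEA), (8, CDG), (8, JFK), (8, MIA)}

{(19, SEA), (22, MIA), (22, SEA), (37, MIA), (37, SEA), (8, CDG), (8, JFK), (8, MIA)}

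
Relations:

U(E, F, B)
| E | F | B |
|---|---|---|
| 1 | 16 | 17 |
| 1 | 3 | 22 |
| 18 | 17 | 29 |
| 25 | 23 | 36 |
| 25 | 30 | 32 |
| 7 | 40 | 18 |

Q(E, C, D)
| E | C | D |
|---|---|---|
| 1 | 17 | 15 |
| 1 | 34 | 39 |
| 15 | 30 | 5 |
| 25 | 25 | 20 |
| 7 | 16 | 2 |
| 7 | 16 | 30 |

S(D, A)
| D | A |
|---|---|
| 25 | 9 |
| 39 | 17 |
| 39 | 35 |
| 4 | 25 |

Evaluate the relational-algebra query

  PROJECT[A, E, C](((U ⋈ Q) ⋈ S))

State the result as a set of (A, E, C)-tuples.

Joining U and Q on E yields {(1, 16, 17, 17, 15), (1, 16, 17, 34, 39), (1, 3, 22, 17, 15), (1, 3, 22, 34, 39), (25, 23, 36, 25, 20), (25, 30, 32, 25, 20), (7, 40, 18, 16, 2), (7, 40, 18, 16, 30)}.
Joining (U ⋈ Q) and S on D yields {(1, 16, 17, 34, 39, 17), (1, 16, 17, 34, 39, 35), (1, 3, 22, 34, 39, 17), (1, 3, 22, 34, 39, 35)}.
Keep only column(s) A, E, C (2 duplicate(s) eliminated): {(17, 1, 34), (35, 1, 34)}

{(17, 1, 34), (35, 1, 34)}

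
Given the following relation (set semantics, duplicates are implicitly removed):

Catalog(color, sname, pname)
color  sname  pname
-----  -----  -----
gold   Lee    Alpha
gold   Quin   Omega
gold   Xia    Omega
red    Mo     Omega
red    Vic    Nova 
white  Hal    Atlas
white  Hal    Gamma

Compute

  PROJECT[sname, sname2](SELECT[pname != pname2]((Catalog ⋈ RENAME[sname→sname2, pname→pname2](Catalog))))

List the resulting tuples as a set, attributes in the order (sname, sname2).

ρ[sname→sname2, pname→pname2]: schema becomes (color, sname2, pname2); tuples unchanged.
Natural join on color: {(gold, Lee, Alpha, Lee, Alpha), (gold, Lee, Alpha, Quin, Omega), (gold, Lee, Alpha, Xia, Omega), (gold, Quin, Omega, Lee, Alpha), (gold, Quin, Omega, Quin, Omega), (gold, Quin, Omega, Xia, Omega), (gold, Xia, Omega, Lee, Alpha), (gold, Xia, Omega, Quin, Omega), (gold, Xia, Omega, Xia, Omega), (red, Mo, Omega, Mo, Omega), (red, Mo, Omega, Vic, Nova), (red, Vic, Nova, Mo, Omega), (red, Vic, Nova, Vic, Nova), (white, Hal, Atlas, Hal, Atlas), (white, Hal, Atlas, Hal, Gamma), (white, Hal, Gamma, Hal, Atlas), (white, Hal, Gamma, Hal, Gamma)}
Selection pname != pname2: {(gold, Lee, Alpha, Quin, Omega), (gold, Lee, Alpha, Xia, Omega), (gold, Quin, Omega, Lee, Alpha), (gold, Xia, Omega, Lee, Alpha), (red, Mo, Omega, Vic, Nova), (red, Vic, Nova, Mo, Omega), (white, Hal, Atlas, Hal, Gamma), (white, Hal, Gamma, Hal, Atlas)}
Projecting to sname, sname2 (1 duplicate(s) eliminated): {(Hal, Hal), (Lee, Quin), (Lee, Xia), (Mo, Vic), (Quin, Lee), (Vic, Mo), (Xia, Lee)}

{(Hal, Hal), (Lee, Quin), (Lee, Xia), (Mo, Vic), (Quin, Lee), (Vic, Mo), (Xia, Lee)}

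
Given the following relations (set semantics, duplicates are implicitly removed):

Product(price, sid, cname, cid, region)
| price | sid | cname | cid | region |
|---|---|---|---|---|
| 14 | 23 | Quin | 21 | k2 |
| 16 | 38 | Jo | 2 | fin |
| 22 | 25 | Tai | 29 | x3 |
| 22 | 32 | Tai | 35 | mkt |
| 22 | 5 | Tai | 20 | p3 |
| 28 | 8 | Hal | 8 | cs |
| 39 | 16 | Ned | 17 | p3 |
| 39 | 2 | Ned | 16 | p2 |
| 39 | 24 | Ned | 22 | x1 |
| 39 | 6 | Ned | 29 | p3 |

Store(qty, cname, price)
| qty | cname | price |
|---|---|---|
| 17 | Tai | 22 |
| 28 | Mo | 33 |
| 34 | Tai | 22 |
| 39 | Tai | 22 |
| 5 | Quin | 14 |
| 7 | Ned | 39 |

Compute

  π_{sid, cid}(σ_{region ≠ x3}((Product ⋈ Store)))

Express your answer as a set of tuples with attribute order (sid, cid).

{(16, 17), (2, 16), (23, 21), (24, 22), (32, 35), (5, 20), (6, 29)}

Natural join on price, cname: {(14, 23, Quin, 21, k2, 5), (22, 25, Tai, 29, x3, 17), (22, 25, Tai, 29, x3, 34), (22, 25, Tai, 29, x3, 39), (22, 32, Tai, 35, mkt, 17), (22, 32, Tai, 35, mkt, 34), (22, 32, Tai, 35, mkt, 39), (22, 5, Tai, 20, p3, 17), (22, 5, Tai, 20, p3, 34), (22, 5, Tai, 20, p3, 39), (39, 16, Ned, 17, p3, 7), (39, 2, Ned, 16, p2, 7), (39, 24, Ned, 22, x1, 7), (39, 6, Ned, 29, p3, 7)}
Selection region ≠ x3: {(14, 23, Quin, 21, k2, 5), (22, 32, Tai, 35, mkt, 17), (22, 32, Tai, 35, mkt, 34), (22, 32, Tai, 35, mkt, 39), (22, 5, Tai, 20, p3, 17), (22, 5, Tai, 20, p3, 34), (22, 5, Tai, 20, p3, 39), (39, 16, Ned, 17, p3, 7), (39, 2, Ned, 16, p2, 7), (39, 24, Ned, 22, x1, 7), (39, 6, Ned, 29, p3, 7)}
Keep only column(s) sid, cid (4 duplicate(s) eliminated): {(16, 17), (2, 16), (23, 21), (24, 22), (32, 35), (5, 20), (6, 29)}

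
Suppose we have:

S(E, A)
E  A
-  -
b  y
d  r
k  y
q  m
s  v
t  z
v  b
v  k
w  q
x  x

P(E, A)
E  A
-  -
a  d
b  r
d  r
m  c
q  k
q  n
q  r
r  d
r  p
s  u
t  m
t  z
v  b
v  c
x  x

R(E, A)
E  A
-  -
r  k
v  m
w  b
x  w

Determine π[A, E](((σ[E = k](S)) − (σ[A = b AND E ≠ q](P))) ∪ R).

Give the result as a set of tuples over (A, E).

Apply σ_{E = k}; surviving tuples: {(k, y)}
Apply σ_{A = b AND E ≠ q}; surviving tuples: {(v, b)}
Set difference of the two operands is {(k, y)}.
Set union of the two operands is {(k, y), (r, k), (v, m), (w, b), (x, w)}.
π_{A, E} gives {(b, w), (k, r), (m, v), (w, x), (y, k)}.

{(b, w), (k, r), (m, v), (w, x), (y, k)}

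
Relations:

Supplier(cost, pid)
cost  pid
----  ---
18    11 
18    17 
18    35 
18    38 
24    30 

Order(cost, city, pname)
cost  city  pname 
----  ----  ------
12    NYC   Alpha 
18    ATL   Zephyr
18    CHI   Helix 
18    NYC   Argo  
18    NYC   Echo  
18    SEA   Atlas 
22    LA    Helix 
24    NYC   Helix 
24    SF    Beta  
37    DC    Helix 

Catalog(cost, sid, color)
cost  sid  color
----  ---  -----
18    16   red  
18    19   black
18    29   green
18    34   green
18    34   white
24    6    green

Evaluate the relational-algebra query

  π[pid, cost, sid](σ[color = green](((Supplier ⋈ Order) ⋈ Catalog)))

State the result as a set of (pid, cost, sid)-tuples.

{(11, 18, 29), (11, 18, 34), (17, 18, 29), (17, 18, 34), (30, 24, 6), (35, 18, 29), (35, 18, 34), (38, 18, 29), (38, 18, 34)}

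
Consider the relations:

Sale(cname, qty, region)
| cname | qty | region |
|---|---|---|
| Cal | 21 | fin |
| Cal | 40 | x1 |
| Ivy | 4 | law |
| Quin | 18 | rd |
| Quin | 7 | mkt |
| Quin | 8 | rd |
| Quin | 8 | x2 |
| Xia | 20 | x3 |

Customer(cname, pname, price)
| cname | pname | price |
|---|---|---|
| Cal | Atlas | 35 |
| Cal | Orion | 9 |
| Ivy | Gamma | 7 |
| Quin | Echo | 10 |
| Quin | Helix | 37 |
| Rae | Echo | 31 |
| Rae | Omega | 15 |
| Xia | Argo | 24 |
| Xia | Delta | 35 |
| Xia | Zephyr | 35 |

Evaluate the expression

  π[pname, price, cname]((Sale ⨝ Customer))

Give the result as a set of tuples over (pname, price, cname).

{(Argo, 24, Xia), (Atlas, 35, Cal), (Delta, 35, Xia), (Echo, 10, Quin), (Gamma, 7, Ivy), (Helix, 37, Quin), (Orion, 9, Cal), (Zephyr, 35, Xia)}

Joining Sale and Customer on cname yields {(Cal, 21, fin, Atlas, 35), (Cal, 21, fin, Orion, 9), (Cal, 40, x1, Atlas, 35), (Cal, 40, x1, Orion, 9), (Ivy, 4, law, Gamma, 7), (Quin, 18, rd, Echo, 10), (Quin, 18, rd, Helix, 37), (Quin, 7, mkt, Echo, 10), (Quin, 7, mkt, Helix, 37), (Quin, 8, rd, Echo, 10), (Quin, 8, rd, Helix, 37), (Quin, 8, x2, Echo, 10), (Quin, 8, x2, Helix, 37), (Xia, 20, x3, Argo, 24), (Xia, 20, x3, Delta, 35), (Xia, 20, x3, Zephyr, 35)}.
Projecting to pname, price, cname (8 duplicate(s) eliminated): {(Argo, 24, Xia), (Atlas, 35, Cal), (Delta, 35, Xia), (Echo, 10, Quin), (Gamma, 7, Ivy), (Helix, 37, Quin), (Orion, 9, Cal), (Zephyr, 35, Xia)}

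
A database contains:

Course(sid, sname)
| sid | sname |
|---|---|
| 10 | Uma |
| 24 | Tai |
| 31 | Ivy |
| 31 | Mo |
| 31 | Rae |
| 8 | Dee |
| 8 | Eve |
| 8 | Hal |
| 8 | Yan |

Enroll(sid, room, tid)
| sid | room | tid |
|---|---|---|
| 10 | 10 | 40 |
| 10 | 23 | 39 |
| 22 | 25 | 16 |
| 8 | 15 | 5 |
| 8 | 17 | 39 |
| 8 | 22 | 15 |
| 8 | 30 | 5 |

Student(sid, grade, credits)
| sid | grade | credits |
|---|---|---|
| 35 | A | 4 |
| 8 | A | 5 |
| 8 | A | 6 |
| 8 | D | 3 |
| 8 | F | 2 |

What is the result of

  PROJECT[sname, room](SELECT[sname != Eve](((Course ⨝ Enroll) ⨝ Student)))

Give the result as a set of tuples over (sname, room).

{(Dee, 15), (Dee, 17), (Dee, 22), (Dee, 30), (Hal, 15), (Hal, 17), (Hal, 22), (Hal, 30), (Yan, 15), (Yan, 17), (Yan, 22), (Yan, 30)}

Course ⋈ Enroll (natural join on sid): {(10, Uma, 10, 40), (10, Uma, 23, 39), (8, Dee, 15, 5), (8, Dee, 17, 39), (8, Dee, 22, 15), (8, Dee, 30, 5), (8, Eve, 15, 5), (8, Eve, 17, 39), (8, Eve, 22, 15), (8, Eve, 30, 5), (8, Hal, 15, 5), (8, Hal, 17, 39), (8, Hal, 22, 15), (8, Hal, 30, 5), (8, Yan, 15, 5), (8, Yan, 17, 39), (8, Yan, 22, 15), (8, Yan, 30, 5)}
(Course ⨝ Enroll) ⋈ Student (natural join on sid): {(8, Dee, 15, 5, A, 5), (8, Dee, 15, 5, A, 6), (8, Dee, 15, 5, D, 3), (8, Dee, 15, 5, F, 2), (8, Dee, 17, 39, A, 5), (8, Dee, 17, 39, A, 6), (8, Dee, 17, 39, D, 3), (8, Dee, 17, 39, F, 2), (8, Dee, 22, 15, A, 5), (8, Dee, 22, 15, A, 6), (8, Dee, 22, 15, D, 3), (8, Dee, 22, 15, F, 2), (8, Dee, 30, 5, A, 5), (8, Dee, 30, 5, A, 6), (8, Dee, 30, 5, D, 3), (8, Dee, 30, 5, F, 2), (8, Eve, 15, 5, A, 5), (8, Eve, 15, 5, A, 6), (8, Eve, 15, 5, D, 3), (8, Eve, 15, 5, F, 2), (8, Eve, 17, 39, A, 5), (8, Eve, 17, 39, A, 6), (8, Eve, 17, 39, D, 3), (8, Eve, 17, 39, F, 2), (8, Eve, 22, 15, A, 5), (8, Eve, 22, 15, A, 6), (8, Eve, 22, 15, D, 3), (8, Eve, 22, 15, F, 2), (8, Eve, 30, 5, A, 5), (8, Eve, 30, 5, A, 6), (8, Eve, 30, 5, D, 3), (8, Eve, 30, 5, F, 2), (8, Hal, 15, 5, A, 5), (8, Hal, 15, 5, A, 6), (8, Hal, 15, 5, D, 3), (8, Hal, 15, 5, F, 2), (8, Hal, 17, 39, A, 5), (8, Hal, 17, 39, A, 6), (8, Hal, 17, 39, D, 3), (8, Hal, 17, 39, F, 2), (8, Hal, 22, 15, A, 5), (8, Hal, 22, 15, A, 6), (8, Hal, 22, 15, D, 3), (8, Hal, 22, 15, F, 2), (8, Hal, 30, 5, A, 5), (8, Hal, 30, 5, A, 6), (8, Hal, 30, 5, D, 3), (8, Hal, 30, 5, F, 2), (8, Yan, 15, 5, A, 5), (8, Yan, 15, 5, A, 6), (8, Yan, 15, 5, D, 3), (8, Yan, 15, 5, F, 2), (8, Yan, 17, 39, A, 5), (8, Yan, 17, 39, A, 6), (8, Yan, 17, 39, D, 3), (8, Yan, 17, 39, F, 2), (8, Yan, 22, 15, A, 5), (8, Yan, 22, 15, A, 6), (8, Yan, 22, 15, D, 3), (8, Yan, 22, 15, F, 2), (8, Yan, 30, 5, A, 5), (8, Yan, 30, 5, A, 6), (8, Yan, 30, 5, D, 3), (8, Yan, 30, 5, F, 2)}
Selection sname != Eve: {(8, Dee, 15, 5, A, 5), (8, Dee, 15, 5, A, 6), (8, Dee, 15, 5, D, 3), (8, Dee, 15, 5, F, 2), (8, Dee, 17, 39, A, 5), (8, Dee, 17, 39, A, 6), (8, Dee, 17, 39, D, 3), (8, Dee, 17, 39, F, 2), (8, Dee, 22, 15, A, 5), (8, Dee, 22, 15, A, 6), (8, Dee, 22, 15, D, 3), (8, Dee, 22, 15, F, 2), (8, Dee, 30, 5, A, 5), (8, Dee, 30, 5, A, 6), (8, Dee, 30, 5, D, 3), (8, Dee, 30, 5, F, 2), (8, Hal, 15, 5, A, 5), (8, Hal, 15, 5, A, 6), (8, Hal, 15, 5, D, 3), (8, Hal, 15, 5, F, 2), (8, Hal, 17, 39, A, 5), (8, Hal, 17, 39, A, 6), (8, Hal, 17, 39, D, 3), (8, Hal, 17, 39, F, 2), (8, Hal, 22, 15, A, 5), (8, Hal, 22, 15, A, 6), (8, Hal, 22, 15, D, 3), (8, Hal, 22, 15, F, 2), (8, Hal, 30, 5, A, 5), (8, Hal, 30, 5, A, 6), (8, Hal, 30, 5, D, 3), (8, Hal, 30, 5, F, 2), (8, Yan, 15, 5, A, 5), (8, Yan, 15, 5, A, 6), (8, Yan, 15, 5, D, 3), (8, Yan, 15, 5, F, 2), (8, Yan, 17, 39, A, 5), (8, Yan, 17, 39, A, 6), (8, Yan, 17, 39, D, 3), (8, Yan, 17, 39, F, 2), (8, Yan, 22, 15, A, 5), (8, Yan, 22, 15, A, 6), (8, Yan, 22, 15, D, 3), (8, Yan, 22, 15, F, 2), (8, Yan, 30, 5, A, 5), (8, Yan, 30, 5, A, 6), (8, Yan, 30, 5, D, 3), (8, Yan, 30, 5, F, 2)}
π_{sname, room} gives {(Dee, 15), (Dee, 17), (Dee, 22), (Dee, 30), (Hal, 15), (Hal, 17), (Hal, 22), (Hal, 30), (Yan, 15), (Yan, 17), (Yan, 22), (Yan, 30)} (36 duplicate(s) eliminated).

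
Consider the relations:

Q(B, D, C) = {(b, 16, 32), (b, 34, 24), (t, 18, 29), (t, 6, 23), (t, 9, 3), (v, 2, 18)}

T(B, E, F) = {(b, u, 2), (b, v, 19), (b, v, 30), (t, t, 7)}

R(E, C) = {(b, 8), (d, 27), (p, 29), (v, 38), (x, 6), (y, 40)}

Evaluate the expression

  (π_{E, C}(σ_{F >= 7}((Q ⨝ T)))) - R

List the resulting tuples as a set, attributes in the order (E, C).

Q ⋈ T (natural join on B): {(b, 16, 32, u, 2), (b, 16, 32, v, 19), (b, 16, 32, v, 30), (b, 34, 24, u, 2), (b, 34, 24, v, 19), (b, 34, 24, v, 30), (t, 18, 29, t, 7), (t, 6, 23, t, 7), (t, 9, 3, t, 7)}
Filtering on F >= 7 leaves {(b, 16, 32, v, 19), (b, 16, 32, v, 30), (b, 34, 24, v, 19), (b, 34, 24, v, 30), (t, 18, 29, t, 7), (t, 6, 23, t, 7), (t, 9, 3, t, 7)}.
π[E, C]: project onto (E, C) (2 duplicate(s) eliminated) → {(t, 23), (t, 29), (t, 3), (v, 24), (v, 32)}
Set difference of the two operands is {(t, 23), (t, 29), (t, 3), (v, 24), (v, 32)}.

{(t, 23), (t, 29), (t, 3), (v, 24), (v, 32)}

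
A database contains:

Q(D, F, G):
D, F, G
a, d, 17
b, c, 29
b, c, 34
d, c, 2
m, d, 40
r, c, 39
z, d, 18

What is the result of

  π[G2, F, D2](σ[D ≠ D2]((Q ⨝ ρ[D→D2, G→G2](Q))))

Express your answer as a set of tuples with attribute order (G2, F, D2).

{(17, d, a), (18, d, z), (2, c, d), (29, c, b), (34, c, b), (39, c, r), (40, d, m)}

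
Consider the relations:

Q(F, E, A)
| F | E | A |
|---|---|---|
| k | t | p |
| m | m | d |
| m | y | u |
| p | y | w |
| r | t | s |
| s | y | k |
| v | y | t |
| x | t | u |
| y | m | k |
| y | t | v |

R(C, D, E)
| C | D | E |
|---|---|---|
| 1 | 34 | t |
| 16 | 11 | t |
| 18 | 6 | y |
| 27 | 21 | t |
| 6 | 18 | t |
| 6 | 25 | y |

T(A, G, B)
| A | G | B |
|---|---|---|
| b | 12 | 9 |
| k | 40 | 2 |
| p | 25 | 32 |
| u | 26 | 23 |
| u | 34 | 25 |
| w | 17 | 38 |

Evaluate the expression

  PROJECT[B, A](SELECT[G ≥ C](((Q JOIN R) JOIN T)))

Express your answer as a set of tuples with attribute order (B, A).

{(2, k), (23, u), (25, u), (32, p), (38, w)}

Natural join on E: {(k, t, p, 1, 34), (k, t, p, 16, 11), (k, t, p, 27, 21), (k, t, p, 6, 18), (m, y, u, 18, 6), (m, y, u, 6, 25), (p, y, w, 18, 6), (p, y, w, 6, 25), (r, t, s, 1, 34), (r, t, s, 16, 11), (r, t, s, 27, 21), (r, t, s, 6, 18), (s, y, k, 18, 6), (s, y, k, 6, 25), (v, y, t, 18, 6), (v, y, t, 6, 25), (x, t, u, 1, 34), (x, t, u, 16, 11), (x, t, u, 27, 21), (x, t, u, 6, 18), (y, t, v, 1, 34), (y, t, v, 16, 11), (y, t, v, 27, 21), (y, t, v, 6, 18)}
Natural join on A: {(k, t, p, 1, 34, 25, 32), (k, t, p, 16, 11, 25, 32), (k, t, p, 27, 21, 25, 32), (k, t, p, 6, 18, 25, 32), (m, y, u, 18, 6, 26, 23), (m, y, u, 18, 6, 34, 25), (m, y, u, 6, 25, 26, 23), (m, y, u, 6, 25, 34, 25), (p, y, w, 18, 6, 17, 38), (p, y, w, 6, 25, 17, 38), (s, y, k, 18, 6, 40, 2), (s, y, k, 6, 25, 40, 2), (x, t, u, 1, 34, 26, 23), (x, t, u, 1, 34, 34, 25), (x, t, u, 16, 11, 26, 23), (x, t, u, 16, 11, 34, 25), (x, t, u, 27, 21, 26, 23), (x, t, u, 27, 21, 34, 25), (x, t, u, 6, 18, 26, 23), (x, t, u, 6, 18, 34, 25)}
Filtering on G ≥ C leaves {(k, t, p, 1, 34, 25, 32), (k, t, p, 16, 11, 25, 32), (k, t, p, 6, 18, 25, 32), (m, y, u, 18, 6, 26, 23), (m, y, u, 18, 6, 34, 25), (m, y, u, 6, 25, 26, 23), (m, y, u, 6, 25, 34, 25), (p, y, w, 6, 25, 17, 38), (s, y, k, 18, 6, 40, 2), (s, y, k, 6, 25, 40, 2), (x, t, u, 1, 34, 26, 23), (x, t, u, 1, 34, 34, 25), (x, t, u, 16, 11, 26, 23), (x, t, u, 16, 11, 34, 25), (x, t, u, 27, 21, 34, 25), (x, t, u, 6, 18, 26, 23), (x, t, u, 6, 18, 34, 25)}.
Keep only column(s) B, A (12 duplicate(s) eliminated): {(2, k), (23, u), (25, u), (32, p), (38, w)}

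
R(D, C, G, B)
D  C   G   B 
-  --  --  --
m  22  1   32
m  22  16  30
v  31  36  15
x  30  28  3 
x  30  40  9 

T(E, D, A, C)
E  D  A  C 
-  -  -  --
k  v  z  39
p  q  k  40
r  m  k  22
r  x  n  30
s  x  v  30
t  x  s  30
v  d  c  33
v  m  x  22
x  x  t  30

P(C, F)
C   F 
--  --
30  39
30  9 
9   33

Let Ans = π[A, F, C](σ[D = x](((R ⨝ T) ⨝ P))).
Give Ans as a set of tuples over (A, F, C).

R ⋈ T (natural join on D, C): {(m, 22, 1, 32, r, k), (m, 22, 1, 32, v, x), (m, 22, 16, 30, r, k), (m, 22, 16, 30, v, x), (x, 30, 28, 3, r, n), (x, 30, 28, 3, s, v), (x, 30, 28, 3, t, s), (x, 30, 28, 3, x, t), (x, 30, 40, 9, r, n), (x, 30, 40, 9, s, v), (x, 30, 40, 9, t, s), (x, 30, 40, 9, x, t)}
(R ⨝ T) ⋈ P (natural join on C): {(x, 30, 28, 3, r, n, 39), (x, 30, 28, 3, r, n, 9), (x, 30, 28, 3, s, v, 39), (x, 30, 28, 3, s, v, 9), (x, 30, 28, 3, t, s, 39), (x, 30, 28, 3, t, s, 9), (x, 30, 28, 3, x, t, 39), (x, 30, 28, 3, x, t, 9), (x, 30, 40, 9, r, n, 39), (x, 30, 40, 9, r, n, 9), (x, 30, 40, 9, s, v, 39), (x, 30, 40, 9, s, v, 9), (x, 30, 40, 9, t, s, 39), (x, 30, 40, 9, t, s, 9), (x, 30, 40, 9, x, t, 39), (x, 30, 40, 9, x, t, 9)}
Selection D = x: {(x, 30, 28, 3, r, n, 39), (x, 30, 28, 3, r, n, 9), (x, 30, 28, 3, s, v, 39), (x, 30, 28, 3, s, v, 9), (x, 30, 28, 3, t, s, 39), (x, 30, 28, 3, t, s, 9), (x, 30, 28, 3, x, t, 39), (x, 30, 28, 3, x, t, 9), (x, 30, 40, 9, r, n, 39), (x, 30, 40, 9, r, n, 9), (x, 30, 40, 9, s, v, 39), (x, 30, 40, 9, s, v, 9), (x, 30, 40, 9, t, s, 39), (x, 30, 40, 9, t, s, 9), (x, 30, 40, 9, x, t, 39), (x, 30, 40, 9, x, t, 9)}
Keep only column(s) A, F, C (8 duplicate(s) eliminated): {(n, 39, 30), (n, 9, 30), (s, 39, 30), (s, 9, 30), (t, 39, 30), (t, 9, 30), (v, 39, 30), (v, 9, 30)}

{(n, 39, 30), (n, 9, 30), (s, 39, 30), (s, 9, 30), (t, 39, 30), (t, 9, 30), (v, 39, 30), (v, 9, 30)}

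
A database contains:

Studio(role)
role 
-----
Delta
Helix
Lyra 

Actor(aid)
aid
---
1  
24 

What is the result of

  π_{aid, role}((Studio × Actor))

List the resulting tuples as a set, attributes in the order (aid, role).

{(1, Delta), (1, Helix), (1, Lyra), (24, Delta), (24, Helix), (24, Lyra)}

Studio × Actor: Cartesian product, 3·2 = 6 tuples over (role, aid).
π[aid, role]: project onto (aid, role) → {(1, Delta), (1, Helix), (1, Lyra), (24, Delta), (24, Helix), (24, Lyra)}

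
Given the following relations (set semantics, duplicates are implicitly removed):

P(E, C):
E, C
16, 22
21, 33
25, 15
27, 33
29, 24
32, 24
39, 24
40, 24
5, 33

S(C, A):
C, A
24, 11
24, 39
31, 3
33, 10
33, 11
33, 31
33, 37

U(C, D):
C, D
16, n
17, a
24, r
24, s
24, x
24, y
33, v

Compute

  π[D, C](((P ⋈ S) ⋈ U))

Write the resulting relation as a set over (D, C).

{(r, 24), (s, 24), (v, 33), (x, 24), (y, 24)}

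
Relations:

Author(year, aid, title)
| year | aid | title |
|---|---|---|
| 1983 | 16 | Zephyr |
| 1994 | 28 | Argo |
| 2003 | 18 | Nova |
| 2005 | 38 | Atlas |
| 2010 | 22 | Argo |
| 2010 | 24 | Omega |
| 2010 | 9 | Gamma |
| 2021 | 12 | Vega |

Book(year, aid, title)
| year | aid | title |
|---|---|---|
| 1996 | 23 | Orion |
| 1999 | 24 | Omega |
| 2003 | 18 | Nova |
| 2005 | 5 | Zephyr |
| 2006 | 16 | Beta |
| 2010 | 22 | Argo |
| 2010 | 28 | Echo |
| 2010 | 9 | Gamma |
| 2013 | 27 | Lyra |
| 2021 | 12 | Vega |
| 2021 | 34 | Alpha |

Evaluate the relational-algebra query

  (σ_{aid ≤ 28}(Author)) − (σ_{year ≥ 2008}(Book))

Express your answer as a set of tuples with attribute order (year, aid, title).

{(1983, 16, Zephyr), (1994, 28, Argo), (2003, 18, Nova), (2010, 24, Omega)}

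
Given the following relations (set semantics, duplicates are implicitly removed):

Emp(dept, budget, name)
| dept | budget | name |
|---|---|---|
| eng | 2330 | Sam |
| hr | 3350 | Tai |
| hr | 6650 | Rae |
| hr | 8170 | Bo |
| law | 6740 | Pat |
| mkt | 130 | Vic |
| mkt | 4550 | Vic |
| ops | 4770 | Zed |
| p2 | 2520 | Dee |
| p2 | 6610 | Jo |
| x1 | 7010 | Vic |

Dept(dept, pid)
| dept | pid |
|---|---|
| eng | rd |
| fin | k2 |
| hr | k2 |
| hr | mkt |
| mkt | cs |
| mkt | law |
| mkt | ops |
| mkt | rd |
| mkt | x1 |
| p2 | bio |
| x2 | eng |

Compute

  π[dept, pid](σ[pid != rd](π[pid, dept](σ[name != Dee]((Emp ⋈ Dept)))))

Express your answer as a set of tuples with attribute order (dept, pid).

Natural join on dept: {(eng, 2330, Sam, rd), (hr, 3350, Tai, k2), (hr, 3350, Tai, mkt), (hr, 6650, Rae, k2), (hr, 6650, Rae, mkt), (hr, 8170, Bo, k2), (hr, 8170, Bo, mkt), (mkt, 130, Vic, cs), (mkt, 130, Vic, law), (mkt, 130, Vic, ops), (mkt, 130, Vic, rd), (mkt, 130, Vic, x1), (mkt, 4550, Vic, cs), (mkt, 4550, Vic, law), (mkt, 4550, Vic, ops), (mkt, 4550, Vic, rd), (mkt, 4550, Vic, x1), (p2, 2520, Dee, bio), (p2, 6610, Jo, bio)}
Apply σ_{name != Dee}; surviving tuples: {(eng, 2330, Sam, rd), (hr, 3350, Tai, k2), (hr, 3350, Tai, mkt), (hr, 6650, Rae, k2), (hr, 6650, Rae, mkt), (hr, 8170, Bo, k2), (hr, 8170, Bo, mkt), (mkt, 130, Vic, cs), (mkt, 130, Vic, law), (mkt, 130, Vic, ops), (mkt, 130, Vic, rd), (mkt, 130, Vic, x1), (mkt, 4550, Vic, cs), (mkt, 4550, Vic, law), (mkt, 4550, Vic, ops), (mkt, 4550, Vic, rd), (mkt, 4550, Vic, x1), (p2, 6610, Jo, bio)}
π_{pid, dept} gives {(bio, p2), (cs, mkt), (k2, hr), (law, mkt), (mkt, hr), (ops, mkt), (rd, eng), (rd, mkt), (x1, mkt)} (9 duplicate(s) eliminated).
Apply σ_{pid != rd}; surviving tuples: {(bio, p2), (cs, mkt), (k2, hr), (law, mkt), (mkt, hr), (ops, mkt), (x1, mkt)}
π_{dept, pid} gives {(hr, k2), (hr, mkt), (mkt, cs), (mkt, law), (mkt, ops), (mkt, x1), (p2, bio)}.

{(hr, k2), (hr, mkt), (mkt, cs), (mkt, law), (mkt, ops), (mkt, x1), (p2, bio)}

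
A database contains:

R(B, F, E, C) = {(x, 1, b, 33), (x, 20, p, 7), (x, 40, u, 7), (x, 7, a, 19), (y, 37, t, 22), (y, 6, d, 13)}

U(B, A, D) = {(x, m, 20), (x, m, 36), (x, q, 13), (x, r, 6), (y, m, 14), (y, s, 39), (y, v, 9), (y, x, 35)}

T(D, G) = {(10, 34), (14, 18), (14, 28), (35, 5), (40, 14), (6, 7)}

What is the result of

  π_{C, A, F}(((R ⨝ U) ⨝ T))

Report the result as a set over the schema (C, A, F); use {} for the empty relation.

Joining R and U on B yields {(x, 1, b, 33, m, 20), (x, 1, b, 33, m, 36), (x, 1, b, 33, q, 13), (x, 1, b, 33, r, 6), (x, 20, p, 7, m, 20), (x, 20, p, 7, m, 36), (x, 20, p, 7, q, 13), (x, 20, p, 7, r, 6), (x, 40, u, 7, m, 20), (x, 40, u, 7, m, 36), (x, 40, u, 7, q, 13), (x, 40, u, 7, r, 6), (x, 7, a, 19, m, 20), (x, 7, a, 19, m, 36), (x, 7, a, 19, q, 13), (x, 7, a, 19, r, 6), (y, 37, t, 22, m, 14), (y, 37, t, 22, s, 39), (y, 37, t, 22, v, 9), (y, 37, t, 22, x, 35), (y, 6, d, 13, m, 14), (y, 6, d, 13, s, 39), (y, 6, d, 13, v, 9), (y, 6, d, 13, x, 35)}.
Joining (R ⨝ U) and T on D yields {(x, 1, b, 33, r, 6, 7), (x, 20, p, 7, r, 6, 7), (x, 40, u, 7, r, 6, 7), (x, 7, a, 19, r, 6, 7), (y, 37, t, 22, m, 14, 18), (y, 37, t, 22, m, 14, 28), (y, 37, t, 22, x, 35, 5), (y, 6, d, 13, m, 14, 18), (y, 6, d, 13, m, 14, 28), (y, 6, d, 13, x, 35, 5)}.
Projecting to C, A, F (2 duplicate(s) eliminated): {(13, m, 6), (13, x, 6), (19, r, 7), (22, m, 37), (22, x, 37), (33, r, 1), (7, r, 20), (7, r, 40)}

{(13, m, 6), (13, x, 6), (19, r, 7), (22, m, 37), (22, x, 37), (33, r, 1), (7, r, 20), (7, r, 40)}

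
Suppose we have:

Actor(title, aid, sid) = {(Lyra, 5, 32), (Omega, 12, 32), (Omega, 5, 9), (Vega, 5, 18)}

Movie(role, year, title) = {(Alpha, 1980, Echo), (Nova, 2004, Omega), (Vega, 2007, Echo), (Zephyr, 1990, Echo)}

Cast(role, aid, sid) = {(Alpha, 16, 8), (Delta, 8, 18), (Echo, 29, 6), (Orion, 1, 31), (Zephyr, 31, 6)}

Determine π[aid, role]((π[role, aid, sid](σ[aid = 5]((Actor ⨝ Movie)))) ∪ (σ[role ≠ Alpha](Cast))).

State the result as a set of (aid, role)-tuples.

{(1, Orion), (29, Echo), (31, Zephyr), (5, Nova), (8, Delta)}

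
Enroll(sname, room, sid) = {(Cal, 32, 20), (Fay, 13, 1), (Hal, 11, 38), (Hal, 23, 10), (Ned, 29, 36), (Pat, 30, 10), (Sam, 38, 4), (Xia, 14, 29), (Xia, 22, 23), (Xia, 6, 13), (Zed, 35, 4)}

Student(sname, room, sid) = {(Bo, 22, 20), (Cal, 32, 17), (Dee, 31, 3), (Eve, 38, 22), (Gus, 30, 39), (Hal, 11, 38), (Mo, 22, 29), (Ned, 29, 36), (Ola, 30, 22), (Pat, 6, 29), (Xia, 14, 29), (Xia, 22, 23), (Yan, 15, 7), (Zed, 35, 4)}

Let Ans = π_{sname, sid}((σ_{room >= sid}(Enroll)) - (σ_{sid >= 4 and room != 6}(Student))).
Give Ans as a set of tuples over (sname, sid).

σ[room >= sid]: keep tuples satisfying room >= sid → {(Cal, 32, 20), (Fay, 13, 1), (Hal, 23, 10), (Pat, 30, 10), (Sam, 38, 4), (Zed, 35, 4)}
σ[sid >= 4 and room != 6]: keep tuples satisfying sid >= 4 and room != 6 → {(Bo, 22, 20), (Cal, 32, 17), (Eve, 38, 22), (Gus, 30, 39), (Hal, 11, 38), (Mo, 22, 29), (Ned, 29, 36), (Ola, 30, 22), (Xia, 14, 29), (Xia, 22, 23), (Yan, 15, 7), (Zed, 35, 4)}
Set difference of the two operands is {(Cal, 32, 20), (Fay, 13, 1), (Hal, 23, 10), (Pat, 30, 10), (Sam, 38, 4)}.
Keep only column(s) sname, sid: {(Cal, 20), (Fay, 1), (Hal, 10), (Pat, 10), (Sam, 4)}

{(Cal, 20), (Fay, 1), (Hal, 10), (Pat, 10), (Sam, 4)}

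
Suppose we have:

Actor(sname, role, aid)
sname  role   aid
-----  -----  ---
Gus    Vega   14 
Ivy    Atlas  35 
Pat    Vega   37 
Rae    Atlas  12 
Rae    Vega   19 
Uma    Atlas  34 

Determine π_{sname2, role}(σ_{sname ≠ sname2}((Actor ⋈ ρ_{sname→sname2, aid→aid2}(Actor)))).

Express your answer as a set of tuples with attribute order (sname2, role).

{(Gus, Vega), (Ivy, Atlas), (Pat, Vega), (Rae, Atlas), (Rae, Vega), (Uma, Atlas)}

ρ[sname→sname2, aid→aid2]: schema becomes (sname2, role, aid2); tuples unchanged.
Actor ⋈ ρ_{sname→sname2, aid→aid2}(Actor) (natural join on role): {(Gus, Vega, 14, Gus, 14), (Gus, Vega, 14, Pat, 37), (Gus, Vega, 14, Rae, 19), (Ivy, Atlas, 35, Ivy, 35), (Ivy, Atlas, 35, Rae, 12), (Ivy, Atlas, 35, Uma, 34), (Pat, Vega, 37, Gus, 14), (Pat, Vega, 37, Pat, 37), (Pat, Vega, 37, Rae, 19), (Rae, Atlas, 12, Ivy, 35), (Rae, Atlas, 12, Rae, 12), (Rae, Atlas, 12, Uma, 34), (Rae, Vega, 19, Gus, 14), (Rae, Vega, 19, Pat, 37), (Rae, Vega, 19, Rae, 19), (Uma, Atlas, 34, Ivy, 35), (Uma, Atlas, 34, Rae, 12), (Uma, Atlas, 34, Uma, 34)}
Apply σ_{sname ≠ sname2}; surviving tuples: {(Gus, Vega, 14, Pat, 37), (Gus, Vega, 14, Rae, 19), (Ivy, Atlas, 35, Rae, 12), (Ivy, Atlas, 35, Uma, 34), (Pat, Vega, 37, Gus, 14), (Pat, Vega, 37, Rae, 19), (Rae, Atlas, 12, Ivy, 35), (Rae, Atlas, 12, Uma, 34), (Rae, Vega, 19, Gus, 14), (Rae, Vega, 19, Pat, 37), (Uma, Atlas, 34, Ivy, 35), (Uma, Atlas, 34, Rae, 12)}
Projecting to sname2, role (6 duplicate(s) eliminated): {(Gus, Vega), (Ivy, Atlas), (Pat, Vega), (Rae, Atlas), (Rae, Vega), (Uma, Atlas)}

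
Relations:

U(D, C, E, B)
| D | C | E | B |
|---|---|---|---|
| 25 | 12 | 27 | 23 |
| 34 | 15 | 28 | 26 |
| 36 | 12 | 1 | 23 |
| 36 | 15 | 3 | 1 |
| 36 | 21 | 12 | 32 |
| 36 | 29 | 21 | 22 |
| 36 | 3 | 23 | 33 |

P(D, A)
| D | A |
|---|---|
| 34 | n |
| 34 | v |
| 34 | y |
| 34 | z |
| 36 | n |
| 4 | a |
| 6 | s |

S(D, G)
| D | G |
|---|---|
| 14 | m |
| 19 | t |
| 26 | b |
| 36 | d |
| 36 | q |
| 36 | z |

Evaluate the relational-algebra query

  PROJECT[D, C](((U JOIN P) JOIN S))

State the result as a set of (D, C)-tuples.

{(36, 12), (36, 15), (36, 21), (36, 29), (36, 3)}

Natural join on D: {(34, 15, 28, 26, n), (34, 15, 28, 26, v), (34, 15, 28, 26, y), (34, 15, 28, 26, z), (36, 12, 1, 23, n), (36, 15, 3, 1, n), (36, 21, 12, 32, n), (36, 29, 21, 22, n), (36, 3, 23, 33, n)}
Natural join on D: {(36, 12, 1, 23, n, d), (36, 12, 1, 23, n, q), (36, 12, 1, 23, n, z), (36, 15, 3, 1, n, d), (36, 15, 3, 1, n, q), (36, 15, 3, 1, n, z), (36, 21, 12, 32, n, d), (36, 21, 12, 32, n, q), (36, 21, 12, 32, n, z), (36, 29, 21, 22, n, d), (36, 29, 21, 22, n, q), (36, 29, 21, 22, n, z), (36, 3, 23, 33, n, d), (36, 3, 23, 33, n, q), (36, 3, 23, 33, n, z)}
π[D, C]: project onto (D, C) (10 duplicate(s) eliminated) → {(36, 12), (36, 15), (36, 21), (36, 29), (36, 3)}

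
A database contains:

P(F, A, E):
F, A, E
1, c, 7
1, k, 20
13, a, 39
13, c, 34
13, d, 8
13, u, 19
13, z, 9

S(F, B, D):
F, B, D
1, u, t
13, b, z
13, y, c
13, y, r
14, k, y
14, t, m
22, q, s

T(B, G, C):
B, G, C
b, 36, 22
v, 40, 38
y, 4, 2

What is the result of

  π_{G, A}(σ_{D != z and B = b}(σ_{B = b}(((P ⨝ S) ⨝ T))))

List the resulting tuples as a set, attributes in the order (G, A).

Natural join on F: {(1, c, 7, u, t), (1, k, 20, u, t), (13, a, 39, b, z), (13, a, 39, y, c), (13, a, 39, y, r), (13, c, 34, b, z), (13, c, 34, y, c), (13, c, 34, y, r), (13, d, 8, b, z), (13, d, 8, y, c), (13, d, 8, y, r), (13, u, 19, b, z), (13, u, 19, y, c), (13, u, 19, y, r), (13, z, 9, b, z), (13, z, 9, y, c), (13, z, 9, y, r)}
Natural join on B: {(13, a, 39, b, z, 36, 22), (13, a, 39, y, c, 4, 2), (13, a, 39, y, r, 4, 2), (13, c, 34, b, z, 36, 22), (13, c, 34, y, c, 4, 2), (13, c, 34, y, r, 4, 2), (13, d, 8, b, z, 36, 22), (13, d, 8, y, c, 4, 2), (13, d, 8, y, r, 4, 2), (13, u, 19, b, z, 36, 22), (13, u, 19, y, c, 4, 2), (13, u, 19, y, r, 4, 2), (13, z, 9, b, z, 36, 22), (13, z, 9, y, c, 4, 2), (13, z, 9, y, r, 4, 2)}
Apply σ_{B = b}; surviving tuples: {(13, a, 39, b, z, 36, 22), (13, c, 34, b, z, 36, 22), (13, d, 8, b, z, 36, 22), (13, u, 19, b, z, 36, 22), (13, z, 9, b, z, 36, 22)}
Apply σ_{D != z and B = b}; surviving tuples: {}
π[G, A]: project onto (G, A) → {}

{}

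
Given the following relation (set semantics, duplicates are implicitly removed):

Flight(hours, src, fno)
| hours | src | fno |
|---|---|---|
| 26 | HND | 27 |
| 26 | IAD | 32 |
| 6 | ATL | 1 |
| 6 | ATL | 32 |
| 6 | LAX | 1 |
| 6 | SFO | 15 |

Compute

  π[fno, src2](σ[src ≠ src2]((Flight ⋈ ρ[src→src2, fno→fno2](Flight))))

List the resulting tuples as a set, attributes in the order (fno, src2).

ρ[src→src2, fno→fno2]: schema becomes (hours, src2, fno2); tuples unchanged.
Natural join on hours: {(26, HND, 27, HND, 27), (26, HND, 27, IAD, 32), (26, IAD, 32, HND, 27), (26, IAD, 32, IAD, 32), (6, ATL, 1, ATL, 1), (6, ATL, 1, ATL, 32), (6, ATL, 1, LAX, 1), (6, ATL, 1, SFO, 15), (6, ATL, 32, ATL, 1), (6, ATL, 32, ATL, 32), (6, ATL, 32, LAX, 1), (6, ATL, 32, SFO, 15), (6, LAX, 1, ATL, 1), (6, LAX, 1, ATL, 32), (6, LAX, 1, LAX, 1), (6, LAX, 1, SFO, 15), (6, SFO, 15, ATL, 1), (6, SFO, 15, ATL, 32), (6, SFO, 15, LAX, 1), (6, SFO, 15, SFO, 15)}
Filtering on src ≠ src2 leaves {(26, HND, 27, IAD, 32), (26, IAD, 32, HND, 27), (6, ATL, 1, LAX, 1), (6, ATL, 1, SFO, 15), (6, ATL, 32, LAX, 1), (6, ATL, 32, SFO, 15), (6, LAX, 1, ATL, 1), (6, LAX, 1, ATL, 32), (6, LAX, 1, SFO, 15), (6, SFO, 15, ATL, 1), (6, SFO, 15, ATL, 32), (6, SFO, 15, LAX, 1)}.
π[fno, src2]: project onto (fno, src2) (3 duplicate(s) eliminated) → {(1, ATL), (1, LAX), (1, SFO), (15, ATL), (15, LAX), (27, IAD), (32, HND), (32, LAX), (32, SFO)}

{(1, ATL), (1, LAX), (1, SFO), (15, ATL), (15, LAX), (27, IAD), (32, HND), (32, LAX), (32, SFO)}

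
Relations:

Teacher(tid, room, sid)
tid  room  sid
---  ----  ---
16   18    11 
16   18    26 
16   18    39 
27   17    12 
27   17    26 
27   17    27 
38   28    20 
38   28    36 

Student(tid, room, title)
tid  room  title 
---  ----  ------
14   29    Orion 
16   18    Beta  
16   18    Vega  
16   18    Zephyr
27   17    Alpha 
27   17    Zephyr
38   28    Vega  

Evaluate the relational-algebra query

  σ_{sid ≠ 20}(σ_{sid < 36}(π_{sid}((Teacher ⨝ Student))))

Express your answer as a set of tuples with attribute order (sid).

{11, 12, 26, 27}

Joining Teacher and Student on tid, room yields {(16, 18, 11, Beta), (16, 18, 11, Vega), (16, 18, 11, Zephyr), (16, 18, 26, Beta), (16, 18, 26, Vega), (16, 18, 26, Zephyr), (16, 18, 39, Beta), (16, 18, 39, Vega), (16, 18, 39, Zephyr), (27, 17, 12, Alpha), (27, 17, 12, Zephyr), (27, 17, 26, Alpha), (27, 17, 26, Zephyr), (27, 17, 27, Alpha), (27, 17, 27, Zephyr), (38, 28, 20, Vega), (38, 28, 36, Vega)}.
Projecting to sid (10 duplicate(s) eliminated): {11, 12, 20, 26, 27, 36, 39}
Selection sid < 36: {11, 12, 20, 26, 27}
Selection sid ≠ 20: {11, 12, 26, 27}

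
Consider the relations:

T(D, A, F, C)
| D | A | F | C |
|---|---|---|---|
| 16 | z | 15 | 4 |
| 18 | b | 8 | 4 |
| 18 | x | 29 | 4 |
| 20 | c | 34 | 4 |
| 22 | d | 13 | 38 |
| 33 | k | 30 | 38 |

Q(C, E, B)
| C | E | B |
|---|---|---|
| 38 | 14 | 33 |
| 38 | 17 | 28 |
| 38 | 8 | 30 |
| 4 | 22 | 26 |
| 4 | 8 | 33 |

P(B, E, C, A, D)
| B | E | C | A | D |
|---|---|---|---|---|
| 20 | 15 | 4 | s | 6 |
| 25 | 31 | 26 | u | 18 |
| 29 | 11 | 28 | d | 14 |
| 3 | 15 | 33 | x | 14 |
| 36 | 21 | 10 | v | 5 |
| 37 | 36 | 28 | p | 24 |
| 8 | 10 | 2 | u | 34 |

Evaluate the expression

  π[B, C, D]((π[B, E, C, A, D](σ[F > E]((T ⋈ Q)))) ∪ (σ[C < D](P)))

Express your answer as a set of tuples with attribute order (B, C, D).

Natural join on C: {(16, z, 15, 4, 22, 26), (16, z, 15, 4, 8, 33), (18, b, 8, 4, 22, 26), (18, b, 8, 4, 8, 33), (18, x, 29, 4, 22, 26), (18, x, 29, 4, 8, 33), (20, c, 34, 4, 22, 26), (20, c, 34, 4, 8, 33), (22, d, 13, 38, 14, 33), (22, d, 13, 38, 17, 28), (22, d, 13, 38, 8, 30), (33, k, 30, 38, 14, 33), (33, k, 30, 38, 17, 28), (33, k, 30, 38, 8, 30)}
Selection F > E: {(16, z, 15, 4, 8, 33), (18, x, 29, 4, 22, 26), (18, x, 29, 4, 8, 33), (20, c, 34, 4, 22, 26), (20, c, 34, 4, 8, 33), (22, d, 13, 38, 8, 30), (33, k, 30, 38, 14, 33), (33, k, 30, 38, 17, 28), (33, k, 30, 38, 8, 30)}
π[B, E, C, A, D]: project onto (B, E, C, A, D) → {(26, 22, 4, c, 20), (26, 22, 4, x, 18), (28, 17, 38, k, 33), (30, 8, 38, d, 22), (30, 8, 38, k, 33), (33, 14, 38, k, 33), (33, 8, 4, c, 20), (33, 8, 4, x, 18), (33, 8, 4, z, 16)}
Selection C < D: {(20, 15, 4, s, 6), (8, 10, 2, u, 34)}
Taking the union: {(20, 15, 4, s, 6), (26, 22, 4, c, 20), (26, 22, 4, x, 18), (28, 17, 38, k, 33), (30, 8, 38, d, 22), (30, 8, 38, k, 33), (33, 14, 38, k, 33), (33, 8, 4, c, 20), (33, 8, 4, x, 18), (33, 8, 4, z, 16), (8, 10, 2, u, 34)}
π[B, C, D]: project onto (B, C, D) → {(20, 4, 6), (26, 4, 18), (26, 4, 20), (28, 38, 33), (30, 38, 22), (30, 38, 33), (33, 38, 33), (33, 4, 16), (33, 4, 18), (33, 4, 20), (8, 2, 34)}

{(20, 4, 6), (26, 4, 18), (26, 4, 20), (28, 38, 33), (30, 38, 22), (30, 38, 33), (33, 38, 33), (33, 4, 16), (33, 4, 18), (33, 4, 20), (8, 2, 34)}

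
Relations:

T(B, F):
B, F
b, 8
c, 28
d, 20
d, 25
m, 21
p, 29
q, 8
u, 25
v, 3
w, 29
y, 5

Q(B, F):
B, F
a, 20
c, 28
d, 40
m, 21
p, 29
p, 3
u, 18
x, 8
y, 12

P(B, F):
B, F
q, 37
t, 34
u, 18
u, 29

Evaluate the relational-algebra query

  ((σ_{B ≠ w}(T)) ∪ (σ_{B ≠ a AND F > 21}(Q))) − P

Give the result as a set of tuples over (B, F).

{(b, 8), (c, 28), (d, 20), (d, 25), (d, 40), (m, 21), (p, 29), (q, 8), (u, 25), (v, 3), (y, 5)}

Selection B ≠ w: {(b, 8), (c, 28), (d, 20), (d, 25), (m, 21), (p, 29), (q, 8), (u, 25), (v, 3), (y, 5)}
Selection B ≠ a AND F > 21: {(c, 28), (d, 40), (p, 29)}
Taking the union: {(b, 8), (c, 28), (d, 20), (d, 25), (d, 40), (m, 21), (p, 29), (q, 8), (u, 25), (v, 3), (y, 5)}
Taking the difference: {(b, 8), (c, 28), (d, 20), (d, 25), (d, 40), (m, 21), (p, 29), (q, 8), (u, 25), (v, 3), (y, 5)}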